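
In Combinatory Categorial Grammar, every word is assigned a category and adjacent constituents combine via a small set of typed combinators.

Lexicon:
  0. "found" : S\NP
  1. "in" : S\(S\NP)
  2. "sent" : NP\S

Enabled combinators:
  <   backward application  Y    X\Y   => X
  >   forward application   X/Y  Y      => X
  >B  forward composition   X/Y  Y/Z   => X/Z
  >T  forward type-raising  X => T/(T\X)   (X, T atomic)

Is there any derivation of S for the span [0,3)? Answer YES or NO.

NO

S\NP S\(S\NP) NP\S
CKY chart[0,3] = {N/(N\NP), NP, NP/(NP\NP), PP/(PP\NP), S/(S\NP)}; S ∉ chart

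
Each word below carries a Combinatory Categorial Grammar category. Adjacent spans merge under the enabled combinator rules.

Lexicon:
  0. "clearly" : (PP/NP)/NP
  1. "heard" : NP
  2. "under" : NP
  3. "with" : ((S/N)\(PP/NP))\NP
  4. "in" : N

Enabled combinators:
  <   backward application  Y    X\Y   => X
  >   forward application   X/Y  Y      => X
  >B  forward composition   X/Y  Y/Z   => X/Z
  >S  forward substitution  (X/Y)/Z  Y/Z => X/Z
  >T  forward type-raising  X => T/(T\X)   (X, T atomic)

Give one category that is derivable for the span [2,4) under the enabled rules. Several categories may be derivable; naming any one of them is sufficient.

(S/N)\(PP/NP)

[0,5] S   >
  [0,4] S/N   <
    [0,2] PP/NP   >
      [0,1] "clearly" : (PP/NP)/NP
      [1,2] "heard" : NP
    [2,4] (S/N)\(PP/NP)   <
      [2,3] "under" : NP
      [3,4] "with" : ((S/N)\(PP/NP))\NP
  [4,5] "in" : N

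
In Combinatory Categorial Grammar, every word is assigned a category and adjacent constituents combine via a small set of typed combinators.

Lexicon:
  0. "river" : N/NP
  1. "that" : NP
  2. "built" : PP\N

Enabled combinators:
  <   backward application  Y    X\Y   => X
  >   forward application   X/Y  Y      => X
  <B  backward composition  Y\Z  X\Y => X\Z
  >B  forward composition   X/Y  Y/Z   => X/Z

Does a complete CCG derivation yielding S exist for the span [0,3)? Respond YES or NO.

NO

N/NP NP PP\N
CKY chart[0,3] = {PP}; S ∉ chart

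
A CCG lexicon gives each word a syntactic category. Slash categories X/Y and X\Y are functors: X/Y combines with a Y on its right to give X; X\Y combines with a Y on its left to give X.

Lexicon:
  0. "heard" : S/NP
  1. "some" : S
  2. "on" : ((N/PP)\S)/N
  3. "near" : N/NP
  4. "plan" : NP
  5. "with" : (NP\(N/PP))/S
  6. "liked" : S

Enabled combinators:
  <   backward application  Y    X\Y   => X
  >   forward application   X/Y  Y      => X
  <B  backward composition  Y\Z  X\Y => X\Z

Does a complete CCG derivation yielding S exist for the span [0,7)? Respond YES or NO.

YES

[0,7] S   >
  [0,1] "heard" : S/NP
  [1,7] NP   <
    [1,2] "some" : S
    [2,7] NP\S   <B
      [2,5] (N/PP)\S   >
        [2,3] "on" : ((N/PP)\S)/N
        [3,5] N   >
          [3,4] "near" : N/NP
          [4,5] "plan" : NP
      [5,7] NP\(N/PP)   >
        [5,6] "with" : (NP\(N/PP))/S
        [6,7] "liked" : S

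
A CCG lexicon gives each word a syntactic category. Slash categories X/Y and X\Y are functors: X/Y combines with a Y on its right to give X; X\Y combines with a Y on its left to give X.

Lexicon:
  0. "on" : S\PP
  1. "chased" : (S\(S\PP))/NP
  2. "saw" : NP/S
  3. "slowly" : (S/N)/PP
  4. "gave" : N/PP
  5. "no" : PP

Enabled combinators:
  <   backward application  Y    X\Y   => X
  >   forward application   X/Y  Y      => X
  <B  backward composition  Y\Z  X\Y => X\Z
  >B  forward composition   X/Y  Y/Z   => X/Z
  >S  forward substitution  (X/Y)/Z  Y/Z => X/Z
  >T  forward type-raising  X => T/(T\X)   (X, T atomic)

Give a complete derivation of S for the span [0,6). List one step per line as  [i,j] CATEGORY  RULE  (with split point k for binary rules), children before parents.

[0,6] S   <
  [0,1] "on" : S\PP
  [1,6] S\(S\PP)   >
    [1,2] "chased" : (S\(S\PP))/NP
    [2,6] NP   >
      [2,3] "saw" : NP/S
      [3,6] S   >
        [3,5] S/PP   >S
          [3,4] "slowly" : (S/N)/PP
          [4,5] "gave" : N/PP
        [5,6] "no" : PP

[0,1] S\PP  lex  "on"
[1,2] (S\(S\PP))/NP  lex  "chased"
[2,3] NP/S  lex  "saw"
[3,4] (S/N)/PP  lex  "slowly"
[4,5] N/PP  lex  "gave"
[3,5] S/PP  >S  k=4
[5,6] PP  lex  "no"
[3,6] S  >  k=5
[2,6] NP  >  k=3
[1,6] S\(S\PP)  >  k=2
[0,6] S  <  k=1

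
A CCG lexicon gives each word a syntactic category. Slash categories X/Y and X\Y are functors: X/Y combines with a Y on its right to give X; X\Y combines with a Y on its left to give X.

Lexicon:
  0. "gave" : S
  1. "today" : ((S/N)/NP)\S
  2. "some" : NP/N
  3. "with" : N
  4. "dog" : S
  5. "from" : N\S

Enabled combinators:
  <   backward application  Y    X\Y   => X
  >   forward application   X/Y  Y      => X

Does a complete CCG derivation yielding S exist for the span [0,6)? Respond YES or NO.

[0,6] S   >
  [0,4] S/N   >
    [0,2] (S/N)/NP   <
      [0,1] "gave" : S
      [1,2] "today" : ((S/N)/NP)\S
    [2,4] NP   >
      [2,3] "some" : NP/N
      [3,4] "with" : N
  [4,6] N   <
    [4,5] "dog" : S
    [5,6] "from" : N\S

YES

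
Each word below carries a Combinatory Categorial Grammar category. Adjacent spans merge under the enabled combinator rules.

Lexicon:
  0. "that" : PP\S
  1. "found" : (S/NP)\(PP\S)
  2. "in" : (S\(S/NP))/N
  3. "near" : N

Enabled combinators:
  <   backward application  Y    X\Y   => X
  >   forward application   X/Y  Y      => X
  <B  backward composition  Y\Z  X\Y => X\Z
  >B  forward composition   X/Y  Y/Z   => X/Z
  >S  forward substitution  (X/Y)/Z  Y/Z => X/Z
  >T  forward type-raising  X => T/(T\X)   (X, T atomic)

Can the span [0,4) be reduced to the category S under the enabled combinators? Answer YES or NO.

YES

[0,4] S   <
  [0,2] S/NP   <
    [0,1] "that" : PP\S
    [1,2] "found" : (S/NP)\(PP\S)
  [2,4] S\(S/NP)   >
    [2,3] "in" : (S\(S/NP))/N
    [3,4] "near" : N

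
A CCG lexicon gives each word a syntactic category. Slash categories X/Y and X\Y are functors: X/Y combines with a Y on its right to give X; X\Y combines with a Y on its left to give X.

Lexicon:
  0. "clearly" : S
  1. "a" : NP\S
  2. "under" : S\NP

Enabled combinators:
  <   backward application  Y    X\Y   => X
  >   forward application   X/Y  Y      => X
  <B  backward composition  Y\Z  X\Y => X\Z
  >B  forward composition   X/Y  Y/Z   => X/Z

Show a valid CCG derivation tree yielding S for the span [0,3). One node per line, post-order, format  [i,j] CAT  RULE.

[0,3] S   <
  [0,2] NP   <
    [0,1] "clearly" : S
    [1,2] "a" : NP\S
  [2,3] "under" : S\NP

[0,1] S  lex  "clearly"
[1,2] NP\S  lex  "a"
[0,2] NP  <  k=1
[2,3] S\NP  lex  "under"
[0,3] S  <  k=2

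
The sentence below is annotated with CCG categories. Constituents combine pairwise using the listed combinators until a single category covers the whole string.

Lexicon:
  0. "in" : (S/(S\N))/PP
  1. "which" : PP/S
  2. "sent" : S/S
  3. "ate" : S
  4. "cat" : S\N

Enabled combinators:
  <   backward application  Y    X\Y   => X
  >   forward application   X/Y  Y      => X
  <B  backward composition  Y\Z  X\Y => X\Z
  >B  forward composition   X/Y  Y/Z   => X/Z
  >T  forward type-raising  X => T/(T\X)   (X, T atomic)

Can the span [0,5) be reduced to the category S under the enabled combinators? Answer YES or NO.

YES

[0,5] S   >
  [0,4] S/(S\N)   >
    [0,1] "in" : (S/(S\N))/PP
    [1,4] PP   >
      [1,3] PP/S   >B
        [1,2] "which" : PP/S
        [2,3] "sent" : S/S
      [3,4] "ate" : S
  [4,5] "cat" : S\N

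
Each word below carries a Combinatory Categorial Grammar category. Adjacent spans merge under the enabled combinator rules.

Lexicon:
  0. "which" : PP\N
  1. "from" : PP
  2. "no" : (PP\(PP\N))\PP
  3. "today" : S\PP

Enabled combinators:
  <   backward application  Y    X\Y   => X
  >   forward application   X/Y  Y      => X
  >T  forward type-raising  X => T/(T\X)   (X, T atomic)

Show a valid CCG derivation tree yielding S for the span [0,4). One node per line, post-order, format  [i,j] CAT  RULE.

[0,4] S   <
  [0,3] PP   <
    [0,1] "which" : PP\N
    [1,3] PP\(PP\N)   <
      [1,2] "from" : PP
      [2,3] "no" : (PP\(PP\N))\PP
  [3,4] "today" : S\PP

[0,1] PP\N  lex  "which"
[1,2] PP  lex  "from"
[2,3] (PP\(PP\N))\PP  lex  "no"
[1,3] PP\(PP\N)  <  k=2
[0,3] PP  <  k=1
[3,4] S\PP  lex  "today"
[0,4] S  <  k=3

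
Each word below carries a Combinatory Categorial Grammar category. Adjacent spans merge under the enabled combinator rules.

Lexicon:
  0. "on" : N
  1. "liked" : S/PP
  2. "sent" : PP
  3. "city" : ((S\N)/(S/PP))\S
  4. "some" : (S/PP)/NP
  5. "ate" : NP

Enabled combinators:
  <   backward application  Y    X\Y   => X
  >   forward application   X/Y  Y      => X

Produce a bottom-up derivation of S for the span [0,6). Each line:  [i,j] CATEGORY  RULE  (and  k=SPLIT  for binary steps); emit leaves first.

[0,6] S   <
  [0,1] "on" : N
  [1,6] S\N   >
    [1,4] (S\N)/(S/PP)   <
      [1,3] S   >
        [1,2] "liked" : S/PP
        [2,3] "sent" : PP
      [3,4] "city" : ((S\N)/(S/PP))\S
    [4,6] S/PP   >
      [4,5] "some" : (S/PP)/NP
      [5,6] "ate" : NP

[0,1] N  lex  "on"
[1,2] S/PP  lex  "liked"
[2,3] PP  lex  "sent"
[1,3] S  >  k=2
[3,4] ((S\N)/(S/PP))\S  lex  "city"
[1,4] (S\N)/(S/PP)  <  k=3
[4,5] (S/PP)/NP  lex  "some"
[5,6] NP  lex  "ate"
[4,6] S/PP  >  k=5
[1,6] S\N  >  k=4
[0,6] S  <  k=1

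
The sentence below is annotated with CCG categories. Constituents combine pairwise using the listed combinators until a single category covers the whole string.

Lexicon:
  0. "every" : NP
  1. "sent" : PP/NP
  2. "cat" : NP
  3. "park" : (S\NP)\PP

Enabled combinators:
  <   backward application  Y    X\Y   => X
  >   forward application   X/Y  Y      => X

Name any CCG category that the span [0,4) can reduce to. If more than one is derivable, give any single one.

[0,4] S   <
  [0,1] "every" : NP
  [1,4] S\NP   <
    [1,3] PP   >
      [1,2] "sent" : PP/NP
      [2,3] "cat" : NP
    [3,4] "park" : (S\NP)\PP

S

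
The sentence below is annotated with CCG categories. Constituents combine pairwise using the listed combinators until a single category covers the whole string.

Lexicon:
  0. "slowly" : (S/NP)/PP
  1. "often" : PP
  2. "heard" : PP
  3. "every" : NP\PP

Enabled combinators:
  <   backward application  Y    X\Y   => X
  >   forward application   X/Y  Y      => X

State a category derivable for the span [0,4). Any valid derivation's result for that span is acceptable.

S

[0,4] S   >
  [0,2] S/NP   >
    [0,1] "slowly" : (S/NP)/PP
    [1,2] "often" : PP
  [2,4] NP   <
    [2,3] "heard" : PP
    [3,4] "every" : NP\PP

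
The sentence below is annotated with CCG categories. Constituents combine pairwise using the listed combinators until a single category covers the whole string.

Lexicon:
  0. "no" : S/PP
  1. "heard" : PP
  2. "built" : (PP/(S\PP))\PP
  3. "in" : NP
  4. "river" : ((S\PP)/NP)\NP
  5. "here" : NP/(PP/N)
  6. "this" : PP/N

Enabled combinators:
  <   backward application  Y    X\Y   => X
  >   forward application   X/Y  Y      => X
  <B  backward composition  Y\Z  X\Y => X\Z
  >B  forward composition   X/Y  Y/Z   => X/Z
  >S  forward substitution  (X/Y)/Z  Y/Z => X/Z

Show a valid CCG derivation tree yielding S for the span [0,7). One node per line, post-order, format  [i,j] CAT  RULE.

[0,1] S/PP  lex  "no"
[1,2] PP  lex  "heard"
[2,3] (PP/(S\PP))\PP  lex  "built"
[1,3] PP/(S\PP)  <  k=2
[3,4] NP  lex  "in"
[4,5] ((S\PP)/NP)\NP  lex  "river"
[3,5] (S\PP)/NP  <  k=4
[5,6] NP/(PP/N)  lex  "here"
[6,7] PP/N  lex  "this"
[5,7] NP  >  k=6
[3,7] S\PP  >  k=5
[1,7] PP  >  k=3
[0,7] S  >  k=1

[0,7] S   >
  [0,1] "no" : S/PP
  [1,7] PP   >
    [1,3] PP/(S\PP)   <
      [1,2] "heard" : PP
      [2,3] "built" : (PP/(S\PP))\PP
    [3,7] S\PP   >
      [3,5] (S\PP)/NP   <
        [3,4] "in" : NP
        [4,5] "river" : ((S\PP)/NP)\NP
      [5,7] NP   >
        [5,6] "here" : NP/(PP/N)
        [6,7] "this" : PP/N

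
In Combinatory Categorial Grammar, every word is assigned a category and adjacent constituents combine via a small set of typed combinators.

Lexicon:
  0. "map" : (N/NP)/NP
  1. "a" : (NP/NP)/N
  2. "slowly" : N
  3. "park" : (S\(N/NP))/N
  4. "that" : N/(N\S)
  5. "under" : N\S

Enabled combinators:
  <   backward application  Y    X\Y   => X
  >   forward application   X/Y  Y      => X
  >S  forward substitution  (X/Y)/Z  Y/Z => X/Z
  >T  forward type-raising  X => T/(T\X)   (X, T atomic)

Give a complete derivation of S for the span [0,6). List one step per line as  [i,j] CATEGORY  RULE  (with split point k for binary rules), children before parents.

[0,1] (N/NP)/NP  lex  "map"
[1,2] (NP/NP)/N  lex  "a"
[2,3] N  lex  "slowly"
[1,3] NP/NP  >  k=2
[0,3] N/NP  >S  k=1
[3,4] (S\(N/NP))/N  lex  "park"
[4,5] N/(N\S)  lex  "that"
[5,6] N\S  lex  "under"
[4,6] N  >  k=5
[3,6] S\(N/NP)  >  k=4
[0,6] S  <  k=3

[0,6] S   <
  [0,3] N/NP   >S
    [0,1] "map" : (N/NP)/NP
    [1,3] NP/NP   >
      [1,2] "a" : (NP/NP)/N
      [2,3] "slowly" : N
  [3,6] S\(N/NP)   >
    [3,4] "park" : (S\(N/NP))/N
    [4,6] N   >
      [4,5] "that" : N/(N\S)
      [5,6] "under" : N\S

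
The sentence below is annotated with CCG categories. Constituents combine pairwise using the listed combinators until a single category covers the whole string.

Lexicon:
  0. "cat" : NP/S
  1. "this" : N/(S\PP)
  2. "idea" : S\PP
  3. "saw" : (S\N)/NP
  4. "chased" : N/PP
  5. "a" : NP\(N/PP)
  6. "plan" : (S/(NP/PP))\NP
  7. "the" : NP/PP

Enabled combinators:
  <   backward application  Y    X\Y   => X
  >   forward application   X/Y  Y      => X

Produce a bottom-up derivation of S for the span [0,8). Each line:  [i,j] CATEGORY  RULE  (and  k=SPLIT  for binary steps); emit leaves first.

[0,1] NP/S  lex  "cat"
[1,2] N/(S\PP)  lex  "this"
[2,3] S\PP  lex  "idea"
[1,3] N  >  k=2
[3,4] (S\N)/NP  lex  "saw"
[4,5] N/PP  lex  "chased"
[5,6] NP\(N/PP)  lex  "a"
[4,6] NP  <  k=5
[3,6] S\N  >  k=4
[1,6] S  <  k=3
[0,6] NP  >  k=1
[6,7] (S/(NP/PP))\NP  lex  "plan"
[0,7] S/(NP/PP)  <  k=6
[7,8] NP/PP  lex  "the"
[0,8] S  >  k=7

[0,8] S   >
  [0,7] S/(NP/PP)   <
    [0,6] NP   >
      [0,1] "cat" : NP/S
      [1,6] S   <
        [1,3] N   >
          [1,2] "this" : N/(S\PP)
          [2,3] "idea" : S\PP
        [3,6] S\N   >
          [3,4] "saw" : (S\N)/NP
          [4,6] NP   <
            [4,5] "chased" : N/PP
            [5,6] "a" : NP\(N/PP)
    [6,7] "plan" : (S/(NP/PP))\NP
  [7,8] "the" : NP/PP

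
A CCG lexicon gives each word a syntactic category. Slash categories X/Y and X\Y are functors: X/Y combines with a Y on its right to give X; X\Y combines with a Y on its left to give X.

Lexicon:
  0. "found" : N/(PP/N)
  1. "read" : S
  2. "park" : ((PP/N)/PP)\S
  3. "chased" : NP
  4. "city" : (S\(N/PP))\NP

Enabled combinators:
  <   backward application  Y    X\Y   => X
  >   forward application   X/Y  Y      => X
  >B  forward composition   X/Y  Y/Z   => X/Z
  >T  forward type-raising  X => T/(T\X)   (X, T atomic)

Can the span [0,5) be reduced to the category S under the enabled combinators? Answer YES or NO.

[0,5] S   <
  [0,3] N/PP   >B
    [0,1] "found" : N/(PP/N)
    [1,3] (PP/N)/PP   <
      [1,2] "read" : S
      [2,3] "park" : ((PP/N)/PP)\S
  [3,5] S\(N/PP)   <
    [3,4] "chased" : NP
    [4,5] "city" : (S\(N/PP))\NP

YES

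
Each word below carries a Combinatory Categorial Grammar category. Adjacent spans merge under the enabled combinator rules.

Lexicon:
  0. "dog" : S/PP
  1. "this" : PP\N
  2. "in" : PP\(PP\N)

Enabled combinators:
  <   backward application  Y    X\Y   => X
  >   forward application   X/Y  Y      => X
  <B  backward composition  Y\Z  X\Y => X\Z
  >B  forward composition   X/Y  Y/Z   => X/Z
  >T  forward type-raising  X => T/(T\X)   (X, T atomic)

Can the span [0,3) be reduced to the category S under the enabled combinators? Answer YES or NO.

YES

[0,3] S   >
  [0,1] "dog" : S/PP
  [1,3] PP   <
    [1,2] "this" : PP\N
    [2,3] "in" : PP\(PP\N)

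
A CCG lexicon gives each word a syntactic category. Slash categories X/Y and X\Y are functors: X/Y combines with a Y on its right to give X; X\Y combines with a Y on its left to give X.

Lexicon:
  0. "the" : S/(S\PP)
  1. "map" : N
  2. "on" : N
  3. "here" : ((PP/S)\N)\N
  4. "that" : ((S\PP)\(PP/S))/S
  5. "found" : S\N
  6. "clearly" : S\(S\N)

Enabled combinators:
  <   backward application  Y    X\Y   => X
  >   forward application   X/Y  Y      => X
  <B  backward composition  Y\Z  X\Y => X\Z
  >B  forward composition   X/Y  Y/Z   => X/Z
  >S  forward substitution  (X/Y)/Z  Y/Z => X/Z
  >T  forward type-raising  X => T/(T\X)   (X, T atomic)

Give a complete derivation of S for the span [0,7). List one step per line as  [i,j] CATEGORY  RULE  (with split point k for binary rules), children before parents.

[0,7] S   >
  [0,1] "the" : S/(S\PP)
  [1,7] S\PP   <
    [1,4] PP/S   <
      [1,2] "map" : N
      [2,4] (PP/S)\N   <
        [2,3] "on" : N
        [3,4] "here" : ((PP/S)\N)\N
    [4,7] (S\PP)\(PP/S)   >
      [4,5] "that" : ((S\PP)\(PP/S))/S
      [5,7] S   <
        [5,6] "found" : S\N
        [6,7] "clearly" : S\(S\N)

[0,1] S/(S\PP)  lex  "the"
[1,2] N  lex  "map"
[2,3] N  lex  "on"
[3,4] ((PP/S)\N)\N  lex  "here"
[2,4] (PP/S)\N  <  k=3
[1,4] PP/S  <  k=2
[4,5] ((S\PP)\(PP/S))/S  lex  "that"
[5,6] S\N  lex  "found"
[6,7] S\(S\N)  lex  "clearly"
[5,7] S  <  k=6
[4,7] (S\PP)\(PP/S)  >  k=5
[1,7] S\PP  <  k=4
[0,7] S  >  k=1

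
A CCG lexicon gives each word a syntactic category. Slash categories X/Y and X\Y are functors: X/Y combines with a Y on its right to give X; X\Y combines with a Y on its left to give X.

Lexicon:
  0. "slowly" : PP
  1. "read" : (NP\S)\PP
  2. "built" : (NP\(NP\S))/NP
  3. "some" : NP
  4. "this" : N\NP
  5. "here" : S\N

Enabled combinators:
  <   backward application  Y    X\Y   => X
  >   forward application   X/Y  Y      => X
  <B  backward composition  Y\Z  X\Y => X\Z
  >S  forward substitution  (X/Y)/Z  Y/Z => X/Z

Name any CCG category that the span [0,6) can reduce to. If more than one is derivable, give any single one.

[0,6] S   <
  [0,4] NP   <
    [0,2] NP\S   <
      [0,1] "slowly" : PP
      [1,2] "read" : (NP\S)\PP
    [2,4] NP\(NP\S)   >
      [2,3] "built" : (NP\(NP\S))/NP
      [3,4] "some" : NP
  [4,6] S\NP   <B
    [4,5] "this" : N\NP
    [5,6] "here" : S\N

S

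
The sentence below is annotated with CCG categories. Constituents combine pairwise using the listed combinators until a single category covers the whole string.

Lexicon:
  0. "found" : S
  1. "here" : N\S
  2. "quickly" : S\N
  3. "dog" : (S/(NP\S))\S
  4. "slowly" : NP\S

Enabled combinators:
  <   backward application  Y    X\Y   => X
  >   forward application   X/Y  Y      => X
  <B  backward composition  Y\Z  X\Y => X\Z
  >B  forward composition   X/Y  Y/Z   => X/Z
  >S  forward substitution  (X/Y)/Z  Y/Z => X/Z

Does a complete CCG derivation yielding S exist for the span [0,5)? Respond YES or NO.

YES

[0,5] S   >
  [0,4] S/(NP\S)   <
    [0,3] S   <
      [0,2] N   <
        [0,1] "found" : S
        [1,2] "here" : N\S
      [2,3] "quickly" : S\N
    [3,4] "dog" : (S/(NP\S))\S
  [4,5] "slowly" : NP\S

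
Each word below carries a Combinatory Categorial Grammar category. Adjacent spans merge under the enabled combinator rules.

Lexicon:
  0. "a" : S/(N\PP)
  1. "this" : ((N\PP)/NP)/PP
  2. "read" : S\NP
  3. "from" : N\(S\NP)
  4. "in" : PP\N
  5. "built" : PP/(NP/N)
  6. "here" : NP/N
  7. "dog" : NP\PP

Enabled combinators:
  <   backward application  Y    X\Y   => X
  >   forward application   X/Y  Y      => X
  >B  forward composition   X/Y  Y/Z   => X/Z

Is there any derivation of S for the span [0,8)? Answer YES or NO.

[0,8] S   >
  [0,5] S/NP   >B
    [0,1] "a" : S/(N\PP)
    [1,5] (N\PP)/NP   >
      [1,2] "this" : ((N\PP)/NP)/PP
      [2,5] PP   <
        [2,4] N   <
          [2,3] "read" : S\NP
          [3,4] "from" : N\(S\NP)
        [4,5] "in" : PP\N
  [5,8] NP   <
    [5,7] PP   >
      [5,6] "built" : PP/(NP/N)
      [6,7] "here" : NP/N
    [7,8] "dog" : NP\PP

YES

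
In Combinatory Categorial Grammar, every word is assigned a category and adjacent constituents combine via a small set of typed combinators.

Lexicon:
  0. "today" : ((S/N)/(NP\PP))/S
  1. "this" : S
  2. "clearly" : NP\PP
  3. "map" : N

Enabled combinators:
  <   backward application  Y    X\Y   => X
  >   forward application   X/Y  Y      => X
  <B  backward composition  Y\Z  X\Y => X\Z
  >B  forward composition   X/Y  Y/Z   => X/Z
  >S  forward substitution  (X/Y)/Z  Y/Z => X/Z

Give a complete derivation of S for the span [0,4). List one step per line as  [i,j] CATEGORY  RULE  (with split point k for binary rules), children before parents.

[0,1] ((S/N)/(NP\PP))/S  lex  "today"
[1,2] S  lex  "this"
[0,2] (S/N)/(NP\PP)  >  k=1
[2,3] NP\PP  lex  "clearly"
[0,3] S/N  >  k=2
[3,4] N  lex  "map"
[0,4] S  >  k=3

[0,4] S   >
  [0,3] S/N   >
    [0,2] (S/N)/(NP\PP)   >
      [0,1] "today" : ((S/N)/(NP\PP))/S
      [1,2] "this" : S
    [2,3] "clearly" : NP\PP
  [3,4] "map" : N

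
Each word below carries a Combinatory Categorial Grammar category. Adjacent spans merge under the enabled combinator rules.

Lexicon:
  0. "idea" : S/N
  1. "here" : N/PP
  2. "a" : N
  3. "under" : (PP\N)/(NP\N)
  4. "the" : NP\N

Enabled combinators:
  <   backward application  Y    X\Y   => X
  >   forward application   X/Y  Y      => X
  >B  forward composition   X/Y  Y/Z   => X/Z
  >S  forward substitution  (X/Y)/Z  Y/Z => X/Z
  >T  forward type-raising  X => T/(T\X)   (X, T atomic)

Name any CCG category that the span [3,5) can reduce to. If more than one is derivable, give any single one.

PP\N

[0,5] S   >
  [0,1] "idea" : S/N
  [1,5] N   >
    [1,2] "here" : N/PP
    [2,5] PP   <
      [2,3] "a" : N
      [3,5] PP\N   >
        [3,4] "under" : (PP\N)/(NP\N)
        [4,5] "the" : NP\N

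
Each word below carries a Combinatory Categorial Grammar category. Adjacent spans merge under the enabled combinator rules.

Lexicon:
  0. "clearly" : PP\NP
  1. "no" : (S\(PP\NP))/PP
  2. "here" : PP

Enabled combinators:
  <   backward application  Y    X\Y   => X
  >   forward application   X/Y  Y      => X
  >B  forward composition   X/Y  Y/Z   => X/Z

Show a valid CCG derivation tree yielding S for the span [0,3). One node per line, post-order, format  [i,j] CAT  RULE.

[0,1] PP\NP  lex  "clearly"
[1,2] (S\(PP\NP))/PP  lex  "no"
[2,3] PP  lex  "here"
[1,3] S\(PP\NP)  >  k=2
[0,3] S  <  k=1

[0,3] S   <
  [0,1] "clearly" : PP\NP
  [1,3] S\(PP\NP)   >
    [1,2] "no" : (S\(PP\NP))/PP
    [2,3] "here" : PP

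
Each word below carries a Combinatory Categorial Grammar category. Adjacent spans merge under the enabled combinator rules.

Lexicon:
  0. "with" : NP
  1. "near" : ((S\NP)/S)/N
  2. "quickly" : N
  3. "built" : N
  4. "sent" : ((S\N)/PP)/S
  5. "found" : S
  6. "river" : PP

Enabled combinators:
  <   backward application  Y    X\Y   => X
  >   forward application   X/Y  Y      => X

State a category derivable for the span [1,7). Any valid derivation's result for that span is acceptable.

S\NP

[0,7] S   <
  [0,1] "with" : NP
  [1,7] S\NP   >
    [1,3] (S\NP)/S   >
      [1,2] "near" : ((S\NP)/S)/N
      [2,3] "quickly" : N
    [3,7] S   <
      [3,4] "built" : N
      [4,7] S\N   >
        [4,6] (S\N)/PP   >
          [4,5] "sent" : ((S\N)/PP)/S
          [5,6] "found" : S
        [6,7] "river" : PP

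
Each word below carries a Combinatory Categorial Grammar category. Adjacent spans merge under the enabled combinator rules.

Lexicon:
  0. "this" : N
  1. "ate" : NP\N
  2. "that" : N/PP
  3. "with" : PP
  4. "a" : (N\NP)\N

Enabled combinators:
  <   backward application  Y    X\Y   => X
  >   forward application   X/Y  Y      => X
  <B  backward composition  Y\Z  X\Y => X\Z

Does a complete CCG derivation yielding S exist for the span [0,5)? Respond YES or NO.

NO

N NP\N N/PP PP (N\NP)\N
CKY chart[0,5] = {N}; S ∉ chart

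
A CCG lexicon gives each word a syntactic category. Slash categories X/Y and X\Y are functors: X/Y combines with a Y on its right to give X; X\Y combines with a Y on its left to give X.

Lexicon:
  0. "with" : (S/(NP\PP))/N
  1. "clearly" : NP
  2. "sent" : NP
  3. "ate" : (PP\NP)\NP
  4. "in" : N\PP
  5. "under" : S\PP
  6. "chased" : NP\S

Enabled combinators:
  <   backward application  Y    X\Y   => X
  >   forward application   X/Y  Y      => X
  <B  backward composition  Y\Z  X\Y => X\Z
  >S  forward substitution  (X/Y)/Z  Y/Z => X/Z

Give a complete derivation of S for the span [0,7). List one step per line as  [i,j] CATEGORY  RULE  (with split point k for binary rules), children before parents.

[0,1] (S/(NP\PP))/N  lex  "with"
[1,2] NP  lex  "clearly"
[2,3] NP  lex  "sent"
[3,4] (PP\NP)\NP  lex  "ate"
[2,4] PP\NP  <  k=3
[4,5] N\PP  lex  "in"
[2,5] N\NP  <B  k=4
[1,5] N  <  k=2
[0,5] S/(NP\PP)  >  k=1
[5,6] S\PP  lex  "under"
[6,7] NP\S  lex  "chased"
[5,7] NP\PP  <B  k=6
[0,7] S  >  k=5

[0,7] S   >
  [0,5] S/(NP\PP)   >
    [0,1] "with" : (S/(NP\PP))/N
    [1,5] N   <
      [1,2] "clearly" : NP
      [2,5] N\NP   <B
        [2,4] PP\NP   <
          [2,3] "sent" : NP
          [3,4] "ate" : (PP\NP)\NP
        [4,5] "in" : N\PP
  [5,7] NP\PP   <B
    [5,6] "under" : S\PP
    [6,7] "chased" : NP\S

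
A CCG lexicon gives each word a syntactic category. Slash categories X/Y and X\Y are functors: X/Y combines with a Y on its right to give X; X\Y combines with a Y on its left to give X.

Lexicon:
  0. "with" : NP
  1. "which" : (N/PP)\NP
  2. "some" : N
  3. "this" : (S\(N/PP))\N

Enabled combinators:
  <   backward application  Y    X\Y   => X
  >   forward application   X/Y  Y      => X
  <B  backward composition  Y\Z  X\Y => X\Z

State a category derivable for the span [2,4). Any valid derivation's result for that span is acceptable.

[0,4] S   <
  [0,2] N/PP   <
    [0,1] "with" : NP
    [1,2] "which" : (N/PP)\NP
  [2,4] S\(N/PP)   <
    [2,3] "some" : N
    [3,4] "this" : (S\(N/PP))\N

S\(N/PP)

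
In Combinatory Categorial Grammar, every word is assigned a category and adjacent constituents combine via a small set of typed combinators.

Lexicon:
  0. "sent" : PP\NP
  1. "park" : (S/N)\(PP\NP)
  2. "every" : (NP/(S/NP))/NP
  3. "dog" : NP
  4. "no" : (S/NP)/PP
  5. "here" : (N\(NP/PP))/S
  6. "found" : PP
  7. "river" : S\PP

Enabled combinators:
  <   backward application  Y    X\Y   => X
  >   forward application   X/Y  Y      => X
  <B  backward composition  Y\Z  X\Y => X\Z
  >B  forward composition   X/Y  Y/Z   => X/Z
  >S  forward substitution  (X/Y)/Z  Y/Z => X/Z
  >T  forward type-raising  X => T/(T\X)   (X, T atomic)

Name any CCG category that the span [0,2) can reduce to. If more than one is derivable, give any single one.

[0,8] S   >
  [0,2] S/N   <
    [0,1] "sent" : PP\NP
    [1,2] "park" : (S/N)\(PP\NP)
  [2,8] N   <
    [2,5] NP/PP   >B
      [2,4] NP/(S/NP)   >
        [2,3] "every" : (NP/(S/NP))/NP
        [3,4] "dog" : NP
      [4,5] "no" : (S/NP)/PP
    [5,8] N\(NP/PP)   >
      [5,6] "here" : (N\(NP/PP))/S
      [6,8] S   <
        [6,7] "found" : PP
        [7,8] "river" : S\PP

S/N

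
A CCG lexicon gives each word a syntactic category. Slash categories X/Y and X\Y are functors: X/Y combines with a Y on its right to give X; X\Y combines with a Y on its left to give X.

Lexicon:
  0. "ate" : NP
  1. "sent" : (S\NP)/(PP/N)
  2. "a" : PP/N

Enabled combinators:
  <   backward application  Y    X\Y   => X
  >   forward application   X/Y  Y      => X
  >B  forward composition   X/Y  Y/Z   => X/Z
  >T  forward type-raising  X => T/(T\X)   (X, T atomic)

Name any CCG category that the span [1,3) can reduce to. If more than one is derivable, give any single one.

[0,3] S   <
  [0,1] "ate" : NP
  [1,3] S\NP   >
    [1,2] "sent" : (S\NP)/(PP/N)
    [2,3] "a" : PP/N

S\NP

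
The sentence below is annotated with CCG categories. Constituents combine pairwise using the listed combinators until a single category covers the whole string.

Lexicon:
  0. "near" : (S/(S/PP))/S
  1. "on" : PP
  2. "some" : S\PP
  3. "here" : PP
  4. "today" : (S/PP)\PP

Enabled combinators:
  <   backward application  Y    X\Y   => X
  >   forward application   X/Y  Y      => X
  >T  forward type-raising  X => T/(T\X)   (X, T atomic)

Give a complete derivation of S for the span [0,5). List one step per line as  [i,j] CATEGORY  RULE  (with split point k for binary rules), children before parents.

[0,5] S   >
  [0,3] S/(S/PP)   >
    [0,1] "near" : (S/(S/PP))/S
    [1,3] S   <
      [1,2] "on" : PP
      [2,3] "some" : S\PP
  [3,5] S/PP   <
    [3,4] "here" : PP
    [4,5] "today" : (S/PP)\PP

[0,1] (S/(S/PP))/S  lex  "near"
[1,2] PP  lex  "on"
[2,3] S\PP  lex  "some"
[1,3] S  <  k=2
[0,3] S/(S/PP)  >  k=1
[3,4] PP  lex  "here"
[4,5] (S/PP)\PP  lex  "today"
[3,5] S/PP  <  k=4
[0,5] S  >  k=3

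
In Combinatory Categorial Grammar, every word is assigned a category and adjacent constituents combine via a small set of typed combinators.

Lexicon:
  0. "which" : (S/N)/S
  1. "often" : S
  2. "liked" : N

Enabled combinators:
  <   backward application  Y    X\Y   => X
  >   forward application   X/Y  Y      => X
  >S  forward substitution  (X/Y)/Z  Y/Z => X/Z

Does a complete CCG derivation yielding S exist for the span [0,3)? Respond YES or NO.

YES

[0,3] S   >
  [0,2] S/N   >
    [0,1] "which" : (S/N)/S
    [1,2] "often" : S
  [2,3] "liked" : N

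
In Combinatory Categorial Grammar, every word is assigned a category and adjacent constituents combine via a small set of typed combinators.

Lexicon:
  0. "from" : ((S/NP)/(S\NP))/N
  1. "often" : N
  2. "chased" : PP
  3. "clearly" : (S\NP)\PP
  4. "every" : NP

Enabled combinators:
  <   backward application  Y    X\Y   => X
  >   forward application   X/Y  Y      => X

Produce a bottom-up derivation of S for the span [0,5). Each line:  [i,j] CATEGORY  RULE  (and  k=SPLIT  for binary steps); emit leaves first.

[0,1] ((S/NP)/(S\NP))/N  lex  "from"
[1,2] N  lex  "often"
[0,2] (S/NP)/(S\NP)  >  k=1
[2,3] PP  lex  "chased"
[3,4] (S\NP)\PP  lex  "clearly"
[2,4] S\NP  <  k=3
[0,4] S/NP  >  k=2
[4,5] NP  lex  "every"
[0,5] S  >  k=4

[0,5] S   >
  [0,4] S/NP   >
    [0,2] (S/NP)/(S\NP)   >
      [0,1] "from" : ((S/NP)/(S\NP))/N
      [1,2] "often" : N
    [2,4] S\NP   <
      [2,3] "chased" : PP
      [3,4] "clearly" : (S\NP)\PP
  [4,5] "every" : NP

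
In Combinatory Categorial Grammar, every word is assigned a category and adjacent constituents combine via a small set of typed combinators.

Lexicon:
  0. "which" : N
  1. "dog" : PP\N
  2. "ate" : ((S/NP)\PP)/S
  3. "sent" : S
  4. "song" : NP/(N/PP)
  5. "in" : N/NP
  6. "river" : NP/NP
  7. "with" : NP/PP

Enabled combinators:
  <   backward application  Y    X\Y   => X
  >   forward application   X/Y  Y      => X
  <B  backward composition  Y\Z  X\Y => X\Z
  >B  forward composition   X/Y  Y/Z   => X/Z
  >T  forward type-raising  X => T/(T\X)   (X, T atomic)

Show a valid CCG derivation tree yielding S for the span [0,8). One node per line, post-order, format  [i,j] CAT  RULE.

[0,1] N  lex  "which"
[1,2] PP\N  lex  "dog"
[0,2] PP  <  k=1
[2,3] ((S/NP)\PP)/S  lex  "ate"
[3,4] S  lex  "sent"
[2,4] (S/NP)\PP  >  k=3
[0,4] S/NP  <  k=2
[4,5] NP/(N/PP)  lex  "song"
[5,6] N/NP  lex  "in"
[6,7] NP/NP  lex  "river"
[5,7] N/NP  >B  k=6
[7,8] NP/PP  lex  "with"
[5,8] N/PP  >B  k=7
[4,8] NP  >  k=5
[0,8] S  >  k=4

[0,8] S   >
  [0,4] S/NP   <
    [0,2] PP   <
      [0,1] "which" : N
      [1,2] "dog" : PP\N
    [2,4] (S/NP)\PP   >
      [2,3] "ate" : ((S/NP)\PP)/S
      [3,4] "sent" : S
  [4,8] NP   >
    [4,5] "song" : NP/(N/PP)
    [5,8] N/PP   >B
      [5,7] N/NP   >B
        [5,6] "in" : N/NP
        [6,7] "river" : NP/NP
      [7,8] "with" : NP/PP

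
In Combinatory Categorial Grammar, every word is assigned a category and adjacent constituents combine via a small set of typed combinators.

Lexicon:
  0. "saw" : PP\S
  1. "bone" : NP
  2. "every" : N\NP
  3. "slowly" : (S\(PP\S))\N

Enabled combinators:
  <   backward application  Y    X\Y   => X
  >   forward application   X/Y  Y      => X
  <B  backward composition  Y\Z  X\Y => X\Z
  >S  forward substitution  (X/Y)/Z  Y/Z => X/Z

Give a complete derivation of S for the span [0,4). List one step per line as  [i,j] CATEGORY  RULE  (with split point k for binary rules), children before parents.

[0,1] PP\S  lex  "saw"
[1,2] NP  lex  "bone"
[2,3] N\NP  lex  "every"
[1,3] N  <  k=2
[3,4] (S\(PP\S))\N  lex  "slowly"
[1,4] S\(PP\S)  <  k=3
[0,4] S  <  k=1

[0,4] S   <
  [0,1] "saw" : PP\S
  [1,4] S\(PP\S)   <
    [1,3] N   <
      [1,2] "bone" : NP
      [2,3] "every" : N\NP
    [3,4] "slowly" : (S\(PP\S))\N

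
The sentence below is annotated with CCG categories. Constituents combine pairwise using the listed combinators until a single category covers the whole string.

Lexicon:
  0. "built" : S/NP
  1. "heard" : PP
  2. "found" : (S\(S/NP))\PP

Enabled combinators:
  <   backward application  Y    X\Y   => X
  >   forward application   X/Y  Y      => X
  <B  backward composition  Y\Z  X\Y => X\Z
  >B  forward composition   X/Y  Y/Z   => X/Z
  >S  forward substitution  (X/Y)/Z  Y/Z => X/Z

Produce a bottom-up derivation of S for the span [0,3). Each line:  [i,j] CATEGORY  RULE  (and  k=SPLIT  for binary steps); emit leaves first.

[0,3] S   <
  [0,1] "built" : S/NP
  [1,3] S\(S/NP)   <
    [1,2] "heard" : PP
    [2,3] "found" : (S\(S/NP))\PP

[0,1] S/NP  lex  "built"
[1,2] PP  lex  "heard"
[2,3] (S\(S/NP))\PP  lex  "found"
[1,3] S\(S/NP)  <  k=2
[0,3] S  <  k=1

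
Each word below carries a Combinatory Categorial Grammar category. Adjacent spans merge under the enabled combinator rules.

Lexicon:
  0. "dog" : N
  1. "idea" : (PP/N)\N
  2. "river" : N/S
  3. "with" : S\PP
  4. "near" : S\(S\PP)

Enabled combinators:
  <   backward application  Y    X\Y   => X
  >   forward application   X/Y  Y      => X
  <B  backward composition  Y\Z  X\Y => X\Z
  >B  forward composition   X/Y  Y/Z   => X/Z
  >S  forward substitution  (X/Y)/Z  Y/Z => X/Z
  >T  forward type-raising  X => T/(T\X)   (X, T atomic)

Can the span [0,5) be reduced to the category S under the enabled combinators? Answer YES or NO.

NO

N (PP/N)\N N/S S\PP S\(S\PP)
CKY chart[0,5] = {N/(N\PP), NP/(NP\PP), PP, PP/(N\N), PP/(PP\PP), PP/(S\S), S/(S\PP)}; S ∉ chart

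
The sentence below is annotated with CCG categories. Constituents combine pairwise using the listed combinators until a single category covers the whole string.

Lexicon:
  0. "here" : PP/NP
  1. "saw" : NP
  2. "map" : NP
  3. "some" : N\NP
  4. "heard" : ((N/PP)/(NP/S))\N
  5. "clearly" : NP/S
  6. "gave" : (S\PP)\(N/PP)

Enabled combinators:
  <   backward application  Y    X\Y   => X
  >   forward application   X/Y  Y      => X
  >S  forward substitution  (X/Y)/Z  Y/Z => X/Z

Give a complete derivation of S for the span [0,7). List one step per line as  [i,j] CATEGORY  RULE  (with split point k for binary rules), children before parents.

[0,7] S   <
  [0,2] PP   >
    [0,1] "here" : PP/NP
    [1,2] "saw" : NP
  [2,7] S\PP   <
    [2,6] N/PP   >
      [2,5] (N/PP)/(NP/S)   <
        [2,4] N   <
          [2,3] "map" : NP
          [3,4] "some" : N\NP
        [4,5] "heard" : ((N/PP)/(NP/S))\N
      [5,6] "clearly" : NP/S
    [6,7] "gave" : (S\PP)\(N/PP)

[0,1] PP/NP  lex  "here"
[1,2] NP  lex  "saw"
[0,2] PP  >  k=1
[2,3] NP  lex  "map"
[3,4] N\NP  lex  "some"
[2,4] N  <  k=3
[4,5] ((N/PP)/(NP/S))\N  lex  "heard"
[2,5] (N/PP)/(NP/S)  <  k=4
[5,6] NP/S  lex  "clearly"
[2,6] N/PP  >  k=5
[6,7] (S\PP)\(N/PP)  lex  "gave"
[2,7] S\PP  <  k=6
[0,7] S  <  k=2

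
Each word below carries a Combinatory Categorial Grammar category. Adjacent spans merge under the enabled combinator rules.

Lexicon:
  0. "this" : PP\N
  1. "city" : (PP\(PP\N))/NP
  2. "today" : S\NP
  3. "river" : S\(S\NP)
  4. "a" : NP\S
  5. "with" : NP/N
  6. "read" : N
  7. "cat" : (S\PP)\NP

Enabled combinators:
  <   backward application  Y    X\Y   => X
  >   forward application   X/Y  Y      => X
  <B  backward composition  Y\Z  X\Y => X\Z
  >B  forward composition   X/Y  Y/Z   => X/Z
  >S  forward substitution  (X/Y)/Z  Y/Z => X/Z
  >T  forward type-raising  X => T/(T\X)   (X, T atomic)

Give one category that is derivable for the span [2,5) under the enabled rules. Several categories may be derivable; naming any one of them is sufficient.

[0,8] S   <
  [0,5] PP   <
    [0,1] "this" : PP\N
    [1,5] PP\(PP\N)   >
      [1,2] "city" : (PP\(PP\N))/NP
      [2,5] NP   <
        [2,4] S   <
          [2,3] "today" : S\NP
          [3,4] "river" : S\(S\NP)
        [4,5] "a" : NP\S
  [5,8] S\PP   <
    [5,7] NP   >
      [5,6] "with" : NP/N
      [6,7] "read" : N
    [7,8] "cat" : (S\PP)\NP

NP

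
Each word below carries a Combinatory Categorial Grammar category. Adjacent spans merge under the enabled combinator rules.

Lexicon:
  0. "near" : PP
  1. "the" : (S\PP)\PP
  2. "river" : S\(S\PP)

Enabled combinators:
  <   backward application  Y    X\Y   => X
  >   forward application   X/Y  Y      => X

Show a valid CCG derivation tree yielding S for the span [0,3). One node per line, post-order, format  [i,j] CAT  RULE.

[0,1] PP  lex  "near"
[1,2] (S\PP)\PP  lex  "the"
[0,2] S\PP  <  k=1
[2,3] S\(S\PP)  lex  "river"
[0,3] S  <  k=2

[0,3] S   <
  [0,2] S\PP   <
    [0,1] "near" : PP
    [1,2] "the" : (S\PP)\PP
  [2,3] "river" : S\(S\PP)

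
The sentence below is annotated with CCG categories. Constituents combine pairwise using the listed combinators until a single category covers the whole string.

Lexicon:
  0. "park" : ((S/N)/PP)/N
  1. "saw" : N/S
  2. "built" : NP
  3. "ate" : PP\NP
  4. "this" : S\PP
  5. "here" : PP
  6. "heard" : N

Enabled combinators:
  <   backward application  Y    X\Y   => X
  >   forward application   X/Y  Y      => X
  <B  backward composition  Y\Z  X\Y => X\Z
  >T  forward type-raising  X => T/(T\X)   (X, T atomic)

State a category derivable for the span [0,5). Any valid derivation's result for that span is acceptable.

[0,7] S   >
  [0,6] S/N   >
    [0,5] (S/N)/PP   >
      [0,1] "park" : ((S/N)/PP)/N
      [1,5] N   >
        [1,2] "saw" : N/S
        [2,5] S   >
          [2,3] S/(S\NP)   >T
            [2,3] "built" : NP
          [3,5] S\NP   <B
            [3,4] "ate" : PP\NP
            [4,5] "this" : S\PP
    [5,6] "here" : PP
  [6,7] "heard" : N

(S/N)/PP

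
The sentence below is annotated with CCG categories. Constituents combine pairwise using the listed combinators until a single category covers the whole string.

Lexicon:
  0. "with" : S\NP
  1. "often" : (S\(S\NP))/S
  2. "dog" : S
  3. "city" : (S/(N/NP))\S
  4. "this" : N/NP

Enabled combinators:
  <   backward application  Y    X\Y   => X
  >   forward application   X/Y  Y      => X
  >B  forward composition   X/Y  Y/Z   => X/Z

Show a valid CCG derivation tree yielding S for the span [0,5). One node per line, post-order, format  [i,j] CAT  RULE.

[0,1] S\NP  lex  "with"
[1,2] (S\(S\NP))/S  lex  "often"
[2,3] S  lex  "dog"
[3,4] (S/(N/NP))\S  lex  "city"
[2,4] S/(N/NP)  <  k=3
[4,5] N/NP  lex  "this"
[2,5] S  >  k=4
[1,5] S\(S\NP)  >  k=2
[0,5] S  <  k=1

[0,5] S   <
  [0,1] "with" : S\NP
  [1,5] S\(S\NP)   >
    [1,2] "often" : (S\(S\NP))/S
    [2,5] S   >
      [2,4] S/(N/NP)   <
        [2,3] "dog" : S
        [3,4] "city" : (S/(N/NP))\S
      [4,5] "this" : N/NP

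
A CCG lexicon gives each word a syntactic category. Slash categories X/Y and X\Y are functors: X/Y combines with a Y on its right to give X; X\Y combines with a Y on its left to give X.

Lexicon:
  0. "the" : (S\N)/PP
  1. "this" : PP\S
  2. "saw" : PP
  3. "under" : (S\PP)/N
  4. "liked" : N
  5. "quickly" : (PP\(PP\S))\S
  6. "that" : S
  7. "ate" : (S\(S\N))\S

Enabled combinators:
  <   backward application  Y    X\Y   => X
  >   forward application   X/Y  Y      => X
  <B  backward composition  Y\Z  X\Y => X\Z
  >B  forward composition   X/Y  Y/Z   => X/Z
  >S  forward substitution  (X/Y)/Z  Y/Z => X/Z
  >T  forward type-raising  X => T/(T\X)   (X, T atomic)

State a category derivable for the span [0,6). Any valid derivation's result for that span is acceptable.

[0,8] S   <
  [0,6] S\N   >
    [0,1] "the" : (S\N)/PP
    [1,6] PP   <
      [1,2] "this" : PP\S
      [2,6] PP\(PP\S)   <
        [2,5] S   <
          [2,3] "saw" : PP
          [3,5] S\PP   >
            [3,4] "under" : (S\PP)/N
            [4,5] "liked" : N
        [5,6] "quickly" : (PP\(PP\S))\S
  [6,8] S\(S\N)   <
    [6,7] "that" : S
    [7,8] "ate" : (S\(S\N))\S

S\N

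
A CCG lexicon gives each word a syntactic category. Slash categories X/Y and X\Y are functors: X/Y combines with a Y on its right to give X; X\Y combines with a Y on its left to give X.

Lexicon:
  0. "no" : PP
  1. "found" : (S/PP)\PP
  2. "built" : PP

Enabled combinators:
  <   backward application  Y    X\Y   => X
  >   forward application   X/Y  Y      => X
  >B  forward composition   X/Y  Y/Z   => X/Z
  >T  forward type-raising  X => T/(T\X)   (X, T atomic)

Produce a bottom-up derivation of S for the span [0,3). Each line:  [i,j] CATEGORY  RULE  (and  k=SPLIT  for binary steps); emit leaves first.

[0,1] PP  lex  "no"
[1,2] (S/PP)\PP  lex  "found"
[0,2] S/PP  <  k=1
[2,3] PP  lex  "built"
[0,3] S  >  k=2

[0,3] S   >
  [0,2] S/PP   <
    [0,1] "no" : PP
    [1,2] "found" : (S/PP)\PP
  [2,3] "built" : PP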